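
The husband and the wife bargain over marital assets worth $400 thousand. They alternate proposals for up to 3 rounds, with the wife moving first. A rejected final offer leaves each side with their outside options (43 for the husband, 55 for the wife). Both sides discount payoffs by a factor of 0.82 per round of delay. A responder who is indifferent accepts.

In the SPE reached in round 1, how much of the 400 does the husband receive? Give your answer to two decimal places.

By backward induction:
Round 3 (the wife proposes): the husband gets 43 if talks fail, so the wife offers 43 and keeps 357.
Round 2 (the husband proposes): the wife can get 357 next round, worth 0.82 × 357 = 292.74 now, so the husband offers 292.74, keeping 107.26.
Round 1 (the wife proposes): the husband can get 107.26 next round, worth 0.82 × 107.26 = 87.9532 now. The wife offers 87.9532 and keeps 400 − 87.9532 = 312.0468.

87.95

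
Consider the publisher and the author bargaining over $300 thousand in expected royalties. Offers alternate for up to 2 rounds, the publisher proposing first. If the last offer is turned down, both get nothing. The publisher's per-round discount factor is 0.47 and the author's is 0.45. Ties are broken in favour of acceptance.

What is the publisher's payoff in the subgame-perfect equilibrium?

Round 2 (the author proposes): rejection yields 0 for the publisher; the author offers 0 and keeps 300.
Round 1 (the publisher proposes): the author can get 300 next round, worth 0.45 × 300 = 135 now, so the publisher offers 135, keeping 165.

165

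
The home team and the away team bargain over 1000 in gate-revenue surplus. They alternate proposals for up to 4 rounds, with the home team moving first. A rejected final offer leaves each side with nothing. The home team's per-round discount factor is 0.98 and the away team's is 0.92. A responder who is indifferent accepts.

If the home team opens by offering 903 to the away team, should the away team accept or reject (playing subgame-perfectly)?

Accept

Round 4 (the away team proposes): rejection yields 0 for the home team; the away team offers 0 and keeps 1000.
Round 3 (the home team proposes): the away team can get 1000 next round, worth 0.92 × 1000 = 920 now; the home team offers that and keeps 80.
Round 2 (the away team proposes): the home team can get 80 next round, worth 0.98 × 80 = 78.4 now. The away team offers 78.4 and keeps 1000 − 78.4 = 921.6.
So by rejecting in round 1, the away team gets 921.6 next round, worth 0.92 × 921.6 = 847.872 now.
Offer 903 ≥ 847.872, so the away team accepts.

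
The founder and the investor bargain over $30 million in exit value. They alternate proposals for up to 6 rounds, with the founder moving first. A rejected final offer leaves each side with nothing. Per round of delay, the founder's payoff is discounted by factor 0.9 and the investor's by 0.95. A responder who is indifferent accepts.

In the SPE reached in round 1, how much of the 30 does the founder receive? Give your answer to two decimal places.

By backward induction:
Round 6 (the investor proposes): rejection yields 0 for the founder; the investor offers 0 and keeps 30.
Round 5 (the founder proposes): the investor can get 30 next round, worth 0.95 × 30 = 28.5 now. The founder offers 28.5 and keeps 30 − 28.5 = 1.5.
Round 4 (the investor proposes): the founder can get 1.5 next round, worth 0.9 × 1.5 = 1.35 now, so the investor offers 1.35, keeping 28.65.
Round 3 (the founder proposes): the investor can get 28.65 next round, worth 0.95 × 28.65 = 27.2175 now. The founder offers 27.2175 and keeps 30 − 27.2175 = 2.7825.
Round 2 (the investor proposes): the founder can get 2.7825 next round, worth 0.9 × 2.7825 = 2.50425 now; the investor offers that and keeps 27.49575.
Round 1 (the founder proposes): the investor can get 27.49575 next round, worth 0.95 × 27.49575 = 26.1209625 now, so the founder offers 26.1209625, keeping 3.8790375.

3.88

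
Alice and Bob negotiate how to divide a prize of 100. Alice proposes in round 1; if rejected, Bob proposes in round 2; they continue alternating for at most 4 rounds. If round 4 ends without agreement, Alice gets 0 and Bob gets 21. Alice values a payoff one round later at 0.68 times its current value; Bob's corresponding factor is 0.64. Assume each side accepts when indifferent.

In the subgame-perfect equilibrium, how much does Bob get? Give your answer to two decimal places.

Round 4 (Bob proposes): Alice will accept anything ≥ 0, so Bob offers 0 and keeps 100.
Round 3 (Alice proposes): Bob can get 100 next round, worth 0.64 × 100 = 64 now; Alice offers that and keeps 36.
Round 2 (Bob proposes): Alice can get 36 next round, worth 0.68 × 36 = 24.48 now. Bob offers 24.48 and keeps 100 − 24.48 = 75.52.
Round 1 (Alice proposes): Bob can get 75.52 next round, worth 0.64 × 75.52 = 48.3328 now, so Alice offers 48.3328, keeping 51.6672.

48.33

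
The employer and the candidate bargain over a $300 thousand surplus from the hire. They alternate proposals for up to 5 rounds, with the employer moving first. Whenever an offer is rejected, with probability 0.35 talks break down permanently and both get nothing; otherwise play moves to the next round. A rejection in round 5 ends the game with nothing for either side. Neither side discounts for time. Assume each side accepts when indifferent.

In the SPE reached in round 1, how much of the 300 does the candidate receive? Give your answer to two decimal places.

97.09

Round 5 (the employer proposes): the candidate will accept anything ≥ 0, so the employer offers 0 and keeps 300.
Round 4 (the candidate proposes): rejecting gives the employer an expected 0.65 × 300 = 195; the candidate offers that and keeps 105.
Round 3 (the employer proposes): rejecting gives the candidate an expected 0.65 × 105 = 68.25. The employer offers 68.25 and keeps 300 − 68.25 = 231.75.
Round 2 (the candidate proposes): rejecting gives the employer an expected 0.65 × 231.75 = 150.6375; the candidate offers that and keeps 149.3625.
Round 1 (the employer proposes): rejecting gives the candidate an expected 0.65 × 149.3625 = 97.085625, so the employer offers 97.085625, keeping 202.914375.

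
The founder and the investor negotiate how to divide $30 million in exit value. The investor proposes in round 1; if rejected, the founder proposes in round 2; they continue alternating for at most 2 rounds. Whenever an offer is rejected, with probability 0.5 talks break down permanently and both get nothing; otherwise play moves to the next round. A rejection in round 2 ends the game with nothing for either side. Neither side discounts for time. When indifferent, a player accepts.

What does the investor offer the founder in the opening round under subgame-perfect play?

Round 2 (the founder proposes): the investor will accept anything ≥ 0, so the founder offers 0 and keeps 30.
Round 1 (the investor proposes): rejecting gives the founder an expected 0.5 × 30 = 15; the investor offers that and keeps 15.

15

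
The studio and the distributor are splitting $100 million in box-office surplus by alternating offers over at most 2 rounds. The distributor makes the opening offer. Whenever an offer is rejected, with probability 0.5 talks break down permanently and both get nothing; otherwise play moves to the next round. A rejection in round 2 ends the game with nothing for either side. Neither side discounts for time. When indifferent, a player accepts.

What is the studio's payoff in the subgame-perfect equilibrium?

Round 2 (the studio proposes): rejection yields 0 for the distributor; the studio offers 0 and keeps 100.
Round 1 (the distributor proposes): rejecting gives the studio an expected 0.5 × 100 = 50. The distributor offers 50 and keeps 100 − 50 = 50.

50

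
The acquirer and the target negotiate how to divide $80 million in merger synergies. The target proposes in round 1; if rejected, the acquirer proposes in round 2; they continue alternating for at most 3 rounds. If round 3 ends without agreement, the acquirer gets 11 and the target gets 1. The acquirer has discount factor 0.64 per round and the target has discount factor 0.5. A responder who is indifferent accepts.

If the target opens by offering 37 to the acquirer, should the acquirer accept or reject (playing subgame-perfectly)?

Accept

Round 3 (the target proposes): the acquirer gets 11 if talks fail, so the target offers 11 and keeps 69.
Round 2 (the acquirer proposes): the target can get 69 next round, worth 0.5 × 69 = 34.5 now, so the acquirer offers 34.5, keeping 45.5.
So by rejecting in round 1, the acquirer gets 45.5 next round, worth 0.64 × 45.5 = 29.12 now.
Offer 37 ≥ 29.12, so the acquirer accepts.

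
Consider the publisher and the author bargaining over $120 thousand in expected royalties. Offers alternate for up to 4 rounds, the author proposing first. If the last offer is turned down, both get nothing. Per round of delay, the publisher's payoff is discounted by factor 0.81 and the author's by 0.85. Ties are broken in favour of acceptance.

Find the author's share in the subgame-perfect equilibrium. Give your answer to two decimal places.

Round 4 (the publisher proposes): rejection yields 0 for the author; the publisher offers 0 and keeps 120.
Round 3 (the author proposes): the publisher can get 120 next round, worth 0.81 × 120 = 97.2 now; the author offers that and keeps 22.8.
Round 2 (the publisher proposes): the author can get 22.8 next round, worth 0.85 × 22.8 = 19.38 now; the publisher offers that and keeps 100.62.
Round 1 (the author proposes): the publisher can get 100.62 next round, worth 0.81 × 100.62 = 81.5022 now; the author offers that and keeps 38.4978.

38.50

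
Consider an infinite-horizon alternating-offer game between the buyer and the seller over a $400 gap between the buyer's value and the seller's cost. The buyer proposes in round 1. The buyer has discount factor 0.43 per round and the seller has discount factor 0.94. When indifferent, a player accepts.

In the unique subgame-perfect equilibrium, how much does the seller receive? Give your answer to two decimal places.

Let x be the buyer's share when the buyer proposes and y be the seller's share when the seller proposes.
The seller accepts iff offered ≥ 0.94·y, so x = 400 − 0.94y. Symmetrically y = 400 − 0.43x.
Substituting: x = 400 − 0.94(400 − 0.43x), giving x(1 − 0.43·0.94) = 400(1 − 0.94).
So x = 400 × 0.06 / 0.5958 ≈ 40.2820, and the seller receives 400 − x ≈ 359.7180.

359.72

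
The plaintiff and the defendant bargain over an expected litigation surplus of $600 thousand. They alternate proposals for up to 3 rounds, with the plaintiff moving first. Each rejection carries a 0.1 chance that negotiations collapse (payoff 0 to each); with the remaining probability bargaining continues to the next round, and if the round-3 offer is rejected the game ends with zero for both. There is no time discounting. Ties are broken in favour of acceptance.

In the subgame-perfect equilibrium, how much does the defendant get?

54

By backward induction:
Round 3 (the plaintiff proposes): rejection yields 0 for the defendant; the plaintiff offers 0 and keeps 600.
Round 2 (the defendant proposes): rejecting gives the plaintiff an expected 0.9 × 600 = 540, so the defendant offers 540, keeping 60.
Round 1 (the plaintiff proposes): rejecting gives the defendant an expected 0.9 × 60 = 54; the plaintiff offers that and keeps 546.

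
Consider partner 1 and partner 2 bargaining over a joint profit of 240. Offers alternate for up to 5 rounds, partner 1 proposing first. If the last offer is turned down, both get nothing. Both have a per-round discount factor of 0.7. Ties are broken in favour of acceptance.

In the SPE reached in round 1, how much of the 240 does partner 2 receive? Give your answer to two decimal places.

Round 5 (partner 1 proposes): partner 2 will accept anything ≥ 0, so partner 1 offers 0 and keeps 240.
Round 4 (partner 2 proposes): partner 1 can get 240 next round, worth 0.7 × 240 = 168 now. Partner 2 offers 168 and keeps 240 − 168 = 72.
Round 3 (partner 1 proposes): partner 2 can get 72 next round, worth 0.7 × 72 = 50.4 now, so partner 1 offers 50.4, keeping 189.6.
Round 2 (partner 2 proposes): partner 1 can get 189.6 next round, worth 0.7 × 189.6 = 132.72 now, so partner 2 offers 132.72, keeping 107.28.
Round 1 (partner 1 proposes): partner 2 can get 107.28 next round, worth 0.7 × 107.28 = 75.096 now; partner 1 offers that and keeps 164.904.

75.10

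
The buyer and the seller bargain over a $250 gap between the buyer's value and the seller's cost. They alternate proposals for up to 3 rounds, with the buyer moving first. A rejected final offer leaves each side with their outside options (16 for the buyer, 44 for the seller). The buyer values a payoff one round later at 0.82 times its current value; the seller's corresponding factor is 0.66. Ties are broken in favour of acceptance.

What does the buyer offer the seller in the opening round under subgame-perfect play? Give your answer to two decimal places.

Solve by backward induction from round 3.
Round 3 (the buyer proposes): the seller gets 44 if talks fail, so the buyer offers 44 and keeps 206.
Round 2 (the seller proposes): the buyer can get 206 next round, worth 0.82 × 206 = 168.92 now. The seller offers 168.92 and keeps 250 − 168.92 = 81.08.
Round 1 (the buyer proposes): the seller can get 81.08 next round, worth 0.66 × 81.08 = 53.5128 now. The buyer offers 53.5128 and keeps 250 − 53.5128 = 196.4872.

53.51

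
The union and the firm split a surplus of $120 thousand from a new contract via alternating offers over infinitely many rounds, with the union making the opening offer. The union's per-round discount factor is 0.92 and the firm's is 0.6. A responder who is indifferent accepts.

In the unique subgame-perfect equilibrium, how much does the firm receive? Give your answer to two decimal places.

In a stationary SPE each proposer offers the other exactly their discounted continuation value.
If the union keeps x when proposing and the firm keeps y when proposing, then x = 120 − 0.6y and y = 120 − 0.92x.
Solving: x = 120(1 − 0.6) / (1 − 0.92·0.6) = 48 / 0.448 ≈ 107.1429.
The firm gets 120 − 107.1429 ≈ 12.8571.

12.86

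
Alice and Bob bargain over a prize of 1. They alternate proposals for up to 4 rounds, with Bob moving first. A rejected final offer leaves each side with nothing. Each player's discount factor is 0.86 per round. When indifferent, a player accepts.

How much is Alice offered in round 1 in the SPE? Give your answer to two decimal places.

0.76

Round 4 (Alice proposes): rejection yields 0 for Bob; Alice offers 0 and keeps 1.
Round 3 (Bob proposes): Alice can get 1 next round, worth 0.86 × 1 = 0.86 now; Bob offers that and keeps 0.14.
Round 2 (Alice proposes): Bob can get 0.14 next round, worth 0.86 × 0.14 = 0.1204 now; Alice offers that and keeps 0.8796.
Round 1 (Bob proposes): Alice can get 0.8796 next round, worth 0.86 × 0.8796 = 0.756456 now. Bob offers 0.756456 and keeps 1 − 0.756456 = 0.243544.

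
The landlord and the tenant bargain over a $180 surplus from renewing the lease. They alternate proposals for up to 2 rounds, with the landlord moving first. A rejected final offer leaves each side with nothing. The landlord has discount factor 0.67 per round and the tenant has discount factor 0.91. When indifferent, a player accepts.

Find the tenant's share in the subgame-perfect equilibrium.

163.8

Round 2 (the tenant proposes): rejection yields 0 for the landlord; the tenant offers 0 and keeps 180.
Round 1 (the landlord proposes): the tenant can get 180 next round, worth 0.91 × 180 = 163.8 now, so the landlord offers 163.8, keeping 16.2.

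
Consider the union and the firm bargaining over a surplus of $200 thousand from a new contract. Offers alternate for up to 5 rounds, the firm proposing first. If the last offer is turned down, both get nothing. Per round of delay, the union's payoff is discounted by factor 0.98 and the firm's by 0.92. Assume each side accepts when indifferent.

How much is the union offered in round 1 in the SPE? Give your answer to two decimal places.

Round 5 (the firm proposes): rejection yields 0 for the union; the firm offers 0 and keeps 200.
Round 4 (the union proposes): the firm can get 200 next round, worth 0.92 × 200 = 184 now. The union offers 184 and keeps 200 − 184 = 16.
Round 3 (the firm proposes): the union can get 16 next round, worth 0.98 × 16 = 15.68 now; the firm offers that and keeps 184.32.
Round 2 (the union proposes): the firm can get 184.32 next round, worth 0.92 × 184.32 = 169.5744 now, so the union offers 169.5744, keeping 30.4256.
Round 1 (the firm proposes): the union can get 30.4256 next round, worth 0.98 × 30.4256 = 29.817088 now, so the firm offers 29.817088, keeping 170.182912.

29.82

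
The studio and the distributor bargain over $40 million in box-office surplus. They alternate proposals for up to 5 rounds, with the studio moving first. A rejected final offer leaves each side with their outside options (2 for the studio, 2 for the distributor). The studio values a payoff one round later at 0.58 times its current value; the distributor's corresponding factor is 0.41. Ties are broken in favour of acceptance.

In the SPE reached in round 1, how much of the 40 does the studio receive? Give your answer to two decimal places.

31.36

Round 5 (the studio proposes): the distributor gets 2 if talks fail, so the studio offers 2 and keeps 38.
Round 4 (the distributor proposes): the studio can get 38 next round, worth 0.58 × 38 = 22.04 now. The distributor offers 22.04 and keeps 40 − 22.04 = 17.96.
Round 3 (the studio proposes): the distributor can get 17.96 next round, worth 0.41 × 17.96 = 7.3636 now, so the studio offers 7.3636, keeping 32.6364.
Round 2 (the distributor proposes): the studio can get 32.6364 next round, worth 0.58 × 32.6364 = 18.929112 now; the distributor offers that and keeps 21.070888.
Round 1 (the studio proposes): the distributor can get 21.070888 next round, worth 0.41 × 21.070888 = 8.63906408 now, so the studio offers 8.63906408, keeping 31.36093592.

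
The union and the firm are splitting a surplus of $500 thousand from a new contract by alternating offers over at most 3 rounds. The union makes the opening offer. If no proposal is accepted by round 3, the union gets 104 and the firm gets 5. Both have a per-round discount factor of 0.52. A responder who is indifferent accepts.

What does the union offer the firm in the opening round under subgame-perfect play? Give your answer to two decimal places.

Round 3 (the union proposes): the firm gets 5 if talks fail, so the union offers 5 and keeps 495.
Round 2 (the firm proposes): the union can get 495 next round, worth 0.52 × 495 = 257.4 now. The firm offers 257.4 and keeps 500 − 257.4 = 242.6.
Round 1 (the union proposes): the firm can get 242.6 next round, worth 0.52 × 242.6 = 126.152 now, so the union offers 126.152, keeping 373.848.

126.15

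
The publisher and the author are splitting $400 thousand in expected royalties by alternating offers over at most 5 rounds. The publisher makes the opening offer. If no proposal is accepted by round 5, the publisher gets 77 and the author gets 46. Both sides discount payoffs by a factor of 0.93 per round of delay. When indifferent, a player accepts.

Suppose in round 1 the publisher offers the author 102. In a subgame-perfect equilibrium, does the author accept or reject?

Accept

Work out the author's continuation value if the offer is rejected.
Round 5 (the publisher proposes): the author gets 46 if talks fail, so the publisher offers 46 and keeps 354.
Round 4 (the author proposes): the publisher can get 354 next round, worth 0.93 × 354 = 329.22 now; the author offers that and keeps 70.78.
Round 3 (the publisher proposes): the author can get 70.78 next round, worth 0.93 × 70.78 = 65.8254 now, so the publisher offers 65.8254, keeping 334.1746.
Round 2 (the author proposes): the publisher can get 334.1746 next round, worth 0.93 × 334.1746 = 310.782378 now; the author offers that and keeps 89.217622.
So by rejecting in round 1, the author gets 89.217622 next round, worth 0.93 × 89.217622 = 82.97238846 now.
Offer 102 ≥ 82.97238846, so the author accepts.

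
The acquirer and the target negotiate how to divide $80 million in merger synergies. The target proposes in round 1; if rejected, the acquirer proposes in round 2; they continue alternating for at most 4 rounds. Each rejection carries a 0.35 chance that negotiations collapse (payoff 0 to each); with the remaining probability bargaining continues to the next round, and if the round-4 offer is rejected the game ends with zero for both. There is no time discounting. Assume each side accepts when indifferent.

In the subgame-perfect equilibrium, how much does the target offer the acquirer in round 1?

40.17

By backward induction:
Round 4 (the acquirer proposes): rejection yields 0 for the target; the acquirer offers 0 and keeps 80.
Round 3 (the target proposes): rejecting gives the acquirer an expected 0.65 × 80 = 52; the target offers that and keeps 28.
Round 2 (the acquirer proposes): rejecting gives the target an expected 0.65 × 28 = 18.2, so the acquirer offers 18.2, keeping 61.8.
Round 1 (the target proposes): rejecting gives the acquirer an expected 0.65 × 61.8 = 40.17; the target offers that and keeps 39.83.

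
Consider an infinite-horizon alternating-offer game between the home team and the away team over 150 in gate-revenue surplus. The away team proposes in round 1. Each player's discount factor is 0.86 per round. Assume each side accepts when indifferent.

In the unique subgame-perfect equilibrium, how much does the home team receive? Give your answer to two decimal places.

69.35

When the away team proposes, the home team accepts any offer worth at least 0.86 times what the home team would get by proposing next round; and vice versa.
This gives x = 150 − 0.86y and y = 150 − 0.86x, where x and y are each side's share when it proposes.
Hence (1 − 0.86·0.86)x = 150(1 − 0.86), i.e. 0.2604·x = 21.
x ≈ 80.6452; the home team's share is 150 − x ≈ 69.3548.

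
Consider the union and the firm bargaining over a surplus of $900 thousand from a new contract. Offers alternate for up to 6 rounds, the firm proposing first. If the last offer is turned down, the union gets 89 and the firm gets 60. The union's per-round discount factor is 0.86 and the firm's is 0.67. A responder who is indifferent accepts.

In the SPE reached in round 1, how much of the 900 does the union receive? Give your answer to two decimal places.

Round 6 (the union proposes): the firm gets 60 if talks fail, so the union offers 60 and keeps 840.
Round 5 (the firm proposes): the union can get 840 next round, worth 0.86 × 840 = 722.4 now. The firm offers 722.4 and keeps 900 − 722.4 = 177.6.
Round 4 (the union proposes): the firm can get 177.6 next round, worth 0.67 × 177.6 = 118.992 now, so the union offers 118.992, keeping 781.008.
Round 3 (the firm proposes): the union can get 781.008 next round, worth 0.86 × 781.008 = 671.66688 now; the firm offers that and keeps 228.33312.
Round 2 (the union proposes): the firm can get 228.33312 next round, worth 0.67 × 228.33312 = 152.9831904 now. The union offers 152.9831904 and keeps 900 − 152.9831904 = 747.0168096.
Round 1 (the firm proposes): the union can get 747.0168096 next round, worth 0.86 × 747.0168096 = 642.434456256 now, so the firm offers 642.434456256, keeping 257.565543744.

642.43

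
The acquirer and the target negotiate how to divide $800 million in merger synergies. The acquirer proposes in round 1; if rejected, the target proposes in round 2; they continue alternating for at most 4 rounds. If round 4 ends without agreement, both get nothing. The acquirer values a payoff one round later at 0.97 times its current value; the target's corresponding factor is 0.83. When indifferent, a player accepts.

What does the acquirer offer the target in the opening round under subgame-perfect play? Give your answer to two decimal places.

Work backward from the last round.
Round 4 (the target proposes): the acquirer will accept anything ≥ 0, so the target offers 0 and keeps 800.
Round 3 (the acquirer proposes): the target can get 800 next round, worth 0.83 × 800 = 664 now, so the acquirer offers 664, keeping 136.
Round 2 (the target proposes): the acquirer can get 136 next round, worth 0.97 × 136 = 131.92 now, so the target offers 131.92, keeping 668.08.
Round 1 (the acquirer proposes): the target can get 668.08 next round, worth 0.83 × 668.08 = 554.5064 now; the acquirer offers that and keeps 245.4936.

554.51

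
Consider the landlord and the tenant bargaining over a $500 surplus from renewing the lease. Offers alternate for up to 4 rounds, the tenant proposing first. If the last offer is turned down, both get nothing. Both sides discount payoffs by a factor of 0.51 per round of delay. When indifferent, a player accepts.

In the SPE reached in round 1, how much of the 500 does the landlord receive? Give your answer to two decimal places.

191.28

Round 4 (the landlord proposes): the tenant will accept anything ≥ 0, so the landlord offers 0 and keeps 500.
Round 3 (the tenant proposes): the landlord can get 500 next round, worth 0.51 × 500 = 255 now; the tenant offers that and keeps 245.
Round 2 (the landlord proposes): the tenant can get 245 next round, worth 0.51 × 245 = 124.95 now, so the landlord offers 124.95, keeping 375.05.
Round 1 (the tenant proposes): the landlord can get 375.05 next round, worth 0.51 × 375.05 = 191.2755 now, so the tenant offers 191.2755, keeping 308.7245.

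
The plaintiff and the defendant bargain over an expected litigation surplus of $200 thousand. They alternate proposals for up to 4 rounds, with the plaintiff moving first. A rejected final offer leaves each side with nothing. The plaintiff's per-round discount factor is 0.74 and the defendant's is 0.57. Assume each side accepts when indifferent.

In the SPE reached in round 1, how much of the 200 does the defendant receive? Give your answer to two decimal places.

Solve by backward induction from round 4.
Round 4 (the defendant proposes): rejection yields 0 for the plaintiff; the defendant offers 0 and keeps 200.
Round 3 (the plaintiff proposes): the defendant can get 200 next round, worth 0.57 × 200 = 114 now. The plaintiff offers 114 and keeps 200 − 114 = 86.
Round 2 (the defendant proposes): the plaintiff can get 86 next round, worth 0.74 × 86 = 63.64 now, so the defendant offers 63.64, keeping 136.36.
Round 1 (the plaintiff proposes): the defendant can get 136.36 next round, worth 0.57 × 136.36 = 77.7252 now, so the plaintiff offers 77.7252, keeping 122.2748.

77.73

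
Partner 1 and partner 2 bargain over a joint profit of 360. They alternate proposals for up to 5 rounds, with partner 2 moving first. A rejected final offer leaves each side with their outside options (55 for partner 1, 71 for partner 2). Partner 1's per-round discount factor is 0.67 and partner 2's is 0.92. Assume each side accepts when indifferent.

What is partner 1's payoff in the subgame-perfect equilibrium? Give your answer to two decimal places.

Round 5 (partner 2 proposes): partner 1 gets 55 if talks fail, so partner 2 offers 55 and keeps 305.
Round 4 (partner 1 proposes): partner 2 can get 305 next round, worth 0.92 × 305 = 280.6 now, so partner 1 offers 280.6, keeping 79.4.
Round 3 (partner 2 proposes): partner 1 can get 79.4 next round, worth 0.67 × 79.4 = 53.198 now, so partner 2 offers 53.198, keeping 306.802.
Round 2 (partner 1 proposes): partner 2 can get 306.802 next round, worth 0.92 × 306.802 = 282.25784 now; partner 1 offers that and keeps 77.74216.
Round 1 (partner 2 proposes): partner 1 can get 77.74216 next round, worth 0.67 × 77.74216 = 52.0872472 now. Partner 2 offers 52.0872472 and keeps 360 − 52.0872472 = 307.9127528.

52.09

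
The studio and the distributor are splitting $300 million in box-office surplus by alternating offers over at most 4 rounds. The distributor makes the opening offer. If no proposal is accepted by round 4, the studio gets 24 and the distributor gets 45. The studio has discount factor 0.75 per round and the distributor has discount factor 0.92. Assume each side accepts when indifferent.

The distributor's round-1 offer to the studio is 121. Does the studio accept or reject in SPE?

Round 4 (the studio proposes): the distributor gets 45 if talks fail, so the studio offers 45 and keeps 255.
Round 3 (the distributor proposes): the studio can get 255 next round, worth 0.75 × 255 = 191.25 now, so the distributor offers 191.25, keeping 108.75.
Round 2 (the studio proposes): the distributor can get 108.75 next round, worth 0.92 × 108.75 = 100.05 now. The studio offers 100.05 and keeps 300 − 100.05 = 199.95.
So by rejecting in round 1, the studio gets 199.95 next round, worth 0.75 × 199.95 = 149.9625 now.
Offer 121 < 149.9625, so the studio rejects.

Reject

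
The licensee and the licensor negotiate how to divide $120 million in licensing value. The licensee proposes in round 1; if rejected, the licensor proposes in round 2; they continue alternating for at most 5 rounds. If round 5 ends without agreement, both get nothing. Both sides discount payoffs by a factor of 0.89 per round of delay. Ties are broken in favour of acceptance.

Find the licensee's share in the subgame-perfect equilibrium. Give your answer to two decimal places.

Work backward from the last round.
Round 5 (the licensee proposes): rejection yields 0 for the licensor; the licensee offers 0 and keeps 120.
Round 4 (the licensor proposes): the licensee can get 120 next round, worth 0.89 × 120 = 106.8 now; the licensor offers that and keeps 13.2.
Round 3 (the licensee proposes): the licensor can get 13.2 next round, worth 0.89 × 13.2 = 11.748 now, so the licensee offers 11.748, keeping 108.252.
Round 2 (the licensor proposes): the licensee can get 108.252 next round, worth 0.89 × 108.252 = 96.34428 now; the licensor offers that and keeps 23.65572.
Round 1 (the licensee proposes): the licensor can get 23.65572 next round, worth 0.89 × 23.65572 = 21.0535908 now; the licensee offers that and keeps 98.9464092.

98.95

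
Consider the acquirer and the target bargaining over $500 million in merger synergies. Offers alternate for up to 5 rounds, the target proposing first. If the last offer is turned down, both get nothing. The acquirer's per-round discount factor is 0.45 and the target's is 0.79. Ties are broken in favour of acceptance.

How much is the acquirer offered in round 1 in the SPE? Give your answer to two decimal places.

64.05

By backward induction:
Round 5 (the target proposes): rejection yields 0 for the acquirer; the target offers 0 and keeps 500.
Round 4 (the acquirer proposes): the target can get 500 next round, worth 0.79 × 500 = 395 now; the acquirer offers that and keeps 105.
Round 3 (the target proposes): the acquirer can get 105 next round, worth 0.45 × 105 = 47.25 now. The target offers 47.25 and keeps 500 − 47.25 = 452.75.
Round 2 (the acquirer proposes): the target can get 452.75 next round, worth 0.79 × 452.75 = 357.6725 now. The acquirer offers 357.6725 and keeps 500 − 357.6725 = 142.3275.
Round 1 (the target proposes): the acquirer can get 142.3275 next round, worth 0.45 × 142.3275 = 64.047375 now, so the target offers 64.047375, keeping 435.952625.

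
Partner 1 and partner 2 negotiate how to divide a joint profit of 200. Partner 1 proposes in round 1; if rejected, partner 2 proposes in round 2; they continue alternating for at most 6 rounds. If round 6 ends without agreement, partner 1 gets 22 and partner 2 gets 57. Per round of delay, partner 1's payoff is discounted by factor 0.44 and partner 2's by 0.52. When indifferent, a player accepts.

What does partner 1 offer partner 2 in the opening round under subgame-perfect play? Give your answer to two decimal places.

Work backward from the last round.
Round 6 (partner 2 proposes): partner 1 gets 22 if talks fail, so partner 2 offers 22 and keeps 178.
Round 5 (partner 1 proposes): partner 2 can get 178 next round, worth 0.52 × 178 = 92.56 now, so partner 1 offers 92.56, keeping 107.44.
Round 4 (partner 2 proposes): partner 1 can get 107.44 next round, worth 0.44 × 107.44 = 47.2736 now, so partner 2 offers 47.2736, keeping 152.7264.
Round 3 (partner 1 proposes): partner 2 can get 152.7264 next round, worth 0.52 × 152.7264 = 79.417728 now. Partner 1 offers 79.417728 and keeps 200 − 79.417728 = 120.582272.
Round 2 (partner 2 proposes): partner 1 can get 120.582272 next round, worth 0.44 × 120.582272 = 53.05619968 now, so partner 2 offers 53.05619968, keeping 146.94380032.
Round 1 (partner 1 proposes): partner 2 can get 146.94380032 next round, worth 0.52 × 146.94380032 = 76.4107761664 now, so partner 1 offers 76.4107761664, keeping 123.5892238336.

76.41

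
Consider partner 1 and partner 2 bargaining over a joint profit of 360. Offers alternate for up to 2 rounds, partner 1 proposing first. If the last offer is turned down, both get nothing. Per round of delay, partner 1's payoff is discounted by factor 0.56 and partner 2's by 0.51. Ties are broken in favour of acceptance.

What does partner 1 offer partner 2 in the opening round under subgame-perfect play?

Work backward from the last round.
Round 2 (partner 2 proposes): partner 1 will accept anything ≥ 0, so partner 2 offers 0 and keeps 360.
Round 1 (partner 1 proposes): partner 2 can get 360 next round, worth 0.51 × 360 = 183.6 now, so partner 1 offers 183.6, keeping 176.4.

183.6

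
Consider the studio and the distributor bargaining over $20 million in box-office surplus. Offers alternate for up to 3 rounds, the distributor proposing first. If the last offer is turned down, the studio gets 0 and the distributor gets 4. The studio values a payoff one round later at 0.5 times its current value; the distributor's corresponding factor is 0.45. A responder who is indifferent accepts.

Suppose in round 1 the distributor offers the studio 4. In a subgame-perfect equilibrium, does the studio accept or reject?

Round 3 (the distributor proposes): the studio will accept anything ≥ 0, so the distributor offers 0 and keeps 20.
Round 2 (the studio proposes): the distributor can get 20 next round, worth 0.45 × 20 = 9 now; the studio offers that and keeps 11.
So by rejecting in round 1, the studio gets 11 next round, worth 0.5 × 11 = 5.5 now.
Offer 4 < 5.5, so the studio rejects.

Reject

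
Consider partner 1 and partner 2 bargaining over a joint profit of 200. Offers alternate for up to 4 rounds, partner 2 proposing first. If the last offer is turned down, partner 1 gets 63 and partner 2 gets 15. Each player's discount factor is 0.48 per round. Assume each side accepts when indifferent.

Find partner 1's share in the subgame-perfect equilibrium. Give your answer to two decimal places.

Round 4 (partner 1 proposes): partner 2 gets 15 if talks fail, so partner 1 offers 15 and keeps 185.
Round 3 (partner 2 proposes): partner 1 can get 185 next round, worth 0.48 × 185 = 88.8 now; partner 2 offers that and keeps 111.2.
Round 2 (partner 1 proposes): partner 2 can get 111.2 next round, worth 0.48 × 111.2 = 53.376 now, so partner 1 offers 53.376, keeping 146.624.
Round 1 (partner 2 proposes): partner 1 can get 146.624 next round, worth 0.48 × 146.624 = 70.37952 now, so partner 2 offers 70.37952, keeping 129.62048.

70.38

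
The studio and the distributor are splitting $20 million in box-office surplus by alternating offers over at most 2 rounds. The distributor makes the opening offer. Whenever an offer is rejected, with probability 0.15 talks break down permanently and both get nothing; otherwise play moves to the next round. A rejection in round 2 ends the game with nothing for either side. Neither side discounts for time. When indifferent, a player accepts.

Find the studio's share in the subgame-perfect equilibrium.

Round 2 (the studio proposes): the distributor will accept anything ≥ 0, so the studio offers 0 and keeps 20.
Round 1 (the distributor proposes): rejecting gives the studio an expected 0.85 × 20 = 17. The distributor offers 17 and keeps 20 − 17 = 3.

17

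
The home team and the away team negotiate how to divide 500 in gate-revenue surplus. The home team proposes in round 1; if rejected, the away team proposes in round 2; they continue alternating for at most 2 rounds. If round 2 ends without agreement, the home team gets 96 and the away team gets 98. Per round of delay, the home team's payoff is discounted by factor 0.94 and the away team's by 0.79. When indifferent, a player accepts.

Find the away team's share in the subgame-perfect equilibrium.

Round 2 (the away team proposes): the home team gets 96 if talks fail, so the away team offers 96 and keeps 404.
Round 1 (the home team proposes): the away team can get 404 next round, worth 0.79 × 404 = 319.16 now, so the home team offers 319.16, keeping 180.84.

319.16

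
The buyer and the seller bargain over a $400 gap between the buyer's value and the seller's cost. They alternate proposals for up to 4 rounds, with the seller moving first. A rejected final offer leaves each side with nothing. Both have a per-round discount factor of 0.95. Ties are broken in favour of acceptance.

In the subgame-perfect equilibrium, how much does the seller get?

38.05

Round 4 (the buyer proposes): the seller will accept anything ≥ 0, so the buyer offers 0 and keeps 400.
Round 3 (the seller proposes): the buyer can get 400 next round, worth 0.95 × 400 = 380 now; the seller offers that and keeps 20.
Round 2 (the buyer proposes): the seller can get 20 next round, worth 0.95 × 20 = 19 now. The buyer offers 19 and keeps 400 − 19 = 381.
Round 1 (the seller proposes): the buyer can get 381 next round, worth 0.95 × 381 = 361.95 now, so the seller offers 361.95, keeping 38.05.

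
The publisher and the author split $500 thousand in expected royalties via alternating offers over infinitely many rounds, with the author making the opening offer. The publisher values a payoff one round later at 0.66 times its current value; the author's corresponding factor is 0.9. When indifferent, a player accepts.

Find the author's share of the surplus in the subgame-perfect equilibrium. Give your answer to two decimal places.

Let x be the author's share when the author proposes and y be the publisher's share when the publisher proposes.
The publisher accepts iff offered ≥ 0.66·y, so x = 500 − 0.66y. Symmetrically y = 500 − 0.9x.
Substituting: x = 500 − 0.66(500 − 0.9x), giving x(1 − 0.9·0.66) = 500(1 − 0.66).
So x = 500 × 0.34 / 0.406 ≈ 418.7192, and the publisher receives 500 − x ≈ 81.2808.

418.72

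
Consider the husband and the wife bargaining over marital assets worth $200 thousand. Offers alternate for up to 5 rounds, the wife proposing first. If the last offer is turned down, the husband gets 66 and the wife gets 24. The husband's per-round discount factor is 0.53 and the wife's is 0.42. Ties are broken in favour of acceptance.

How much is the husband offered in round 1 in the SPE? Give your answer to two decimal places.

78.44

Round 5 (the wife proposes): the husband gets 66 if talks fail, so the wife offers 66 and keeps 134.
Round 4 (the husband proposes): the wife can get 134 next round, worth 0.42 × 134 = 56.28 now. The husband offers 56.28 and keeps 200 − 56.28 = 143.72.
Round 3 (the wife proposes): the husband can get 143.72 next round, worth 0.53 × 143.72 = 76.1716 now. The wife offers 76.1716 and keeps 200 − 76.1716 = 123.8284.
Round 2 (the husband proposes): the wife can get 123.8284 next round, worth 0.42 × 123.8284 = 52.007928 now; the husband offers that and keeps 147.992072.
Round 1 (the wife proposes): the husband can get 147.992072 next round, worth 0.53 × 147.992072 = 78.43579816 now; the wife offers that and keeps 121.56420184.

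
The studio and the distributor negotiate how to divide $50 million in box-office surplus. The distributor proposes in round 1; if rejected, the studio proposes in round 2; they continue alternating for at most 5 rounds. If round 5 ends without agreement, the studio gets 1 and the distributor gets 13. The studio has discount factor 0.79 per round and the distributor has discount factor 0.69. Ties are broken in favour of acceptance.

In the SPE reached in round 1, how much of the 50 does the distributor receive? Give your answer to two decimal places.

30.78

Work backward from the last round.
Round 5 (the distributor proposes): the studio gets 1 if talks fail, so the distributor offers 1 and keeps 49.
Round 4 (the studio proposes): the distributor can get 49 next round, worth 0.69 × 49 = 33.81 now; the studio offers that and keeps 16.19.
Round 3 (the distributor proposes): the studio can get 16.19 next round, worth 0.79 × 16.19 = 12.7901 now; the distributor offers that and keeps 37.2099.
Round 2 (the studio proposes): the distributor can get 37.2099 next round, worth 0.69 × 37.2099 = 25.674831 now; the studio offers that and keeps 24.325169.
Round 1 (the distributor proposes): the studio can get 24.325169 next round, worth 0.79 × 24.325169 = 19.21688351 now; the distributor offers that and keeps 30.78311649.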